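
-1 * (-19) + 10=29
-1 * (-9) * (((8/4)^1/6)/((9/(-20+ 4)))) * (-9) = 48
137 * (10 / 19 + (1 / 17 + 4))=202897 / 323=628.16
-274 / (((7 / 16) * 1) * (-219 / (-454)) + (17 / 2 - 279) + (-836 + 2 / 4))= 0.25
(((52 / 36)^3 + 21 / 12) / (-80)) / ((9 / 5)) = -13891 / 419904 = -0.03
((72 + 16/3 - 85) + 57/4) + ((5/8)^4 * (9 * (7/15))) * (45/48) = 7.18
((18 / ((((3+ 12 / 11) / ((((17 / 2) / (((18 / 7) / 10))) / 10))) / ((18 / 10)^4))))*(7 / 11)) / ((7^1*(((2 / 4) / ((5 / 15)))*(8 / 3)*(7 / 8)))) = 12393 / 3125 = 3.97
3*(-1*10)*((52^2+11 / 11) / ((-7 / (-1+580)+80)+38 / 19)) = -46985850 / 47471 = -989.78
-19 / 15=-1.27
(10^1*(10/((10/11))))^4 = 146410000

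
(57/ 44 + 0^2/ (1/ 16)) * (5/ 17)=285/ 748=0.38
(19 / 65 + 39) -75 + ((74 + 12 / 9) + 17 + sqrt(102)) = sqrt(102) + 11042 / 195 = 66.73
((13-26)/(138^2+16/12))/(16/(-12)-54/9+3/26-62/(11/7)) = 0.00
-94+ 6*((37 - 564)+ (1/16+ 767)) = 10771/8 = 1346.38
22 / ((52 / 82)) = 451 / 13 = 34.69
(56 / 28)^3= 8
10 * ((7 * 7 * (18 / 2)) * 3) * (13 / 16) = 85995 / 8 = 10749.38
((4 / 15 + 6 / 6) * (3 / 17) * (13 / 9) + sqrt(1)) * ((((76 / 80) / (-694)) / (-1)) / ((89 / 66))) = 52877 / 39375825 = 0.00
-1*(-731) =731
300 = 300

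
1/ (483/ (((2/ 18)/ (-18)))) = -0.00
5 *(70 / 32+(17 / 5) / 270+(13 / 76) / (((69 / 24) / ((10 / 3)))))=11319557 / 943920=11.99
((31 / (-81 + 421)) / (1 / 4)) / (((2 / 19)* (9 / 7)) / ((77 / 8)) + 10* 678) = 317471 / 5901900540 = 0.00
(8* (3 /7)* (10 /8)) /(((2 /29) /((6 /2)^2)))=559.29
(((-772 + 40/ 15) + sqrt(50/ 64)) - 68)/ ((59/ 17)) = -42704/ 177 + 85* sqrt(2)/ 472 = -241.01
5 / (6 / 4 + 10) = 10 / 23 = 0.43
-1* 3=-3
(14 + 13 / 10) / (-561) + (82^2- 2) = 739417 / 110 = 6721.97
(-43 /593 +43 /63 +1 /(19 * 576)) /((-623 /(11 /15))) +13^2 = 71745221797219 /424529743680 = 169.00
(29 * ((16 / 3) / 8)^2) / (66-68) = -58 / 9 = -6.44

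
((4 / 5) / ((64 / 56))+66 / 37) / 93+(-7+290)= 9738949 / 34410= 283.03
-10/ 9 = -1.11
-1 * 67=-67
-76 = -76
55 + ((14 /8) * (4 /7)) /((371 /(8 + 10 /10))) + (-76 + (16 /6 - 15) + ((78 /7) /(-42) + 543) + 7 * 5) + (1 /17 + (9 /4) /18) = 577055095 /1059576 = 544.61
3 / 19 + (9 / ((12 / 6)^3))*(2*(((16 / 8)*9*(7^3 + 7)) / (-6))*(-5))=448881 / 38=11812.66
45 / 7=6.43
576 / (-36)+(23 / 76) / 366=-445033 / 27816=-16.00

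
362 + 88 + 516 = 966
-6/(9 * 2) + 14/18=4/9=0.44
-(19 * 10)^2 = -36100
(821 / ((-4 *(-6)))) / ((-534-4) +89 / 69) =-18883 / 296264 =-0.06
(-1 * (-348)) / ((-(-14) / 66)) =11484 / 7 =1640.57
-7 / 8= -0.88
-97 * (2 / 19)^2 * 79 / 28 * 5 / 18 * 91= -498095 / 6498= -76.65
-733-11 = -744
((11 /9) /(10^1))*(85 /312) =187 /5616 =0.03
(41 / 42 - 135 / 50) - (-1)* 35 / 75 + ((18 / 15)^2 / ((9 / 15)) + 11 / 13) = 181 / 91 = 1.99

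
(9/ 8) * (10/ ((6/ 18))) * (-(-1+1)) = 0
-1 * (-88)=88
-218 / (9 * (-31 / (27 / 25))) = 654 / 775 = 0.84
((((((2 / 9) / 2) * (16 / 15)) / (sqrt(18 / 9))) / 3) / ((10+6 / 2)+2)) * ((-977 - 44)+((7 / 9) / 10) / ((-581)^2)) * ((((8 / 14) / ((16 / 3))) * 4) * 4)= -70899383504 * sqrt(2) / 30760246125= -3.26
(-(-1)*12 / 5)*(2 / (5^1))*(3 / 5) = 72 / 125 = 0.58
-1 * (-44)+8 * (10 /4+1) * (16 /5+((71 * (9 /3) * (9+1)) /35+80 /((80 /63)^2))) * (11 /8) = 141449 /32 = 4420.28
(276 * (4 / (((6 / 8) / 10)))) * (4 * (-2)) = -117760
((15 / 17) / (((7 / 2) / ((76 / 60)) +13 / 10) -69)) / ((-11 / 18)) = 25650 / 1153603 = 0.02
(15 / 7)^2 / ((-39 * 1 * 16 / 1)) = -75 / 10192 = -0.01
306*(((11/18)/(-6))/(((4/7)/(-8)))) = 1309/3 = 436.33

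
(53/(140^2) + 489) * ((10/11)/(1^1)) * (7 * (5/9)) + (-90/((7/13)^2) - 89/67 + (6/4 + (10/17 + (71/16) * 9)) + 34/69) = 2967772077703/2033306352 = 1459.58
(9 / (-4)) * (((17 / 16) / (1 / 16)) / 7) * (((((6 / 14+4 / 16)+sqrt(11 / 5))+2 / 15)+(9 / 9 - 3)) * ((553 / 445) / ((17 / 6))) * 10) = 354789 / 12460 - 2133 * sqrt(55) / 445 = -7.07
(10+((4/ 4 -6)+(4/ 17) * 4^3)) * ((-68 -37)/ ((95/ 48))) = -343728/ 323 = -1064.17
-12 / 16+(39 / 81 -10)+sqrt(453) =-1109 / 108+sqrt(453) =11.02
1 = 1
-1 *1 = -1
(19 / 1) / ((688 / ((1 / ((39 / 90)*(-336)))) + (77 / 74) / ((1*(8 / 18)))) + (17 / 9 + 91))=-253080 / 1333033231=-0.00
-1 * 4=-4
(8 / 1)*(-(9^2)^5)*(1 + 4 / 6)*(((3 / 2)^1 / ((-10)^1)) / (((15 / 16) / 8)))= 297538935552 / 5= 59507787110.40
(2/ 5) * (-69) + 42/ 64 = -4311/ 160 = -26.94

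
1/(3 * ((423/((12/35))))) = 4/14805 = 0.00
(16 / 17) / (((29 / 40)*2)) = 320 / 493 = 0.65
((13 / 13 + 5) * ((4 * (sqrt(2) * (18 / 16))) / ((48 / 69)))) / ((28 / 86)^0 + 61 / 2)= 69 * sqrt(2) / 56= 1.74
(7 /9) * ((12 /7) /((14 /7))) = 2 /3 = 0.67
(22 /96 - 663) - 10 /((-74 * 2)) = -1176961 /1776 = -662.70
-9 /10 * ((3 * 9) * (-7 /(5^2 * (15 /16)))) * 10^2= 18144 /25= 725.76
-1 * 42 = -42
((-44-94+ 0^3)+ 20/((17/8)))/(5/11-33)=12023/3043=3.95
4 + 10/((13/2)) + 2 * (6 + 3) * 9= 2178/13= 167.54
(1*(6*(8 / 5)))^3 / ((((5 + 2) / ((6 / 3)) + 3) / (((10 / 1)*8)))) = 3538944 / 325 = 10889.06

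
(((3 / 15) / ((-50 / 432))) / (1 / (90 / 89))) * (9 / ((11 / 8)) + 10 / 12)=-315576 / 24475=-12.89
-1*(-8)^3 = 512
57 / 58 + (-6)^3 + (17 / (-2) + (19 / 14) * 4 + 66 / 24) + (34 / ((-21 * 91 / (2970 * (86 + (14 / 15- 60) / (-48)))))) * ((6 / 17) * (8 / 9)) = -368297239 / 221676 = -1661.42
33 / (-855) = -11 / 285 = -0.04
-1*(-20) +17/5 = 117/5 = 23.40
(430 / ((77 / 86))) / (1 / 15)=554700 / 77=7203.90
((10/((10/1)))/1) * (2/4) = 1/2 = 0.50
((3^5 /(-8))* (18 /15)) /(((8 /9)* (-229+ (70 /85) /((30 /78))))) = 111537 /617056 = 0.18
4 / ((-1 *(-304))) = 1 / 76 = 0.01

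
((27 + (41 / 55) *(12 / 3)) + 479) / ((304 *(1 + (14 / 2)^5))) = 13997 / 140514880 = 0.00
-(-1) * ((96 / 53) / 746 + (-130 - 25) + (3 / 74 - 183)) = -494399369 / 1462906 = -337.96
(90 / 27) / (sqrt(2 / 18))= 10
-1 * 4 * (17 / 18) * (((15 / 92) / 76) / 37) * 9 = -255 / 129352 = -0.00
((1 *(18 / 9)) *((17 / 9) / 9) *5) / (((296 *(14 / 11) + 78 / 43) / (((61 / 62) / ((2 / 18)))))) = 490501 / 9990990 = 0.05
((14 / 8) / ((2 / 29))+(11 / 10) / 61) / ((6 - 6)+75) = 20653 / 61000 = 0.34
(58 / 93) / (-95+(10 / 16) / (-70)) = -6496 / 989613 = -0.01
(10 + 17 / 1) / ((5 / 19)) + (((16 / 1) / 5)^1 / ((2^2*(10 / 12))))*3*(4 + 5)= 3213 / 25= 128.52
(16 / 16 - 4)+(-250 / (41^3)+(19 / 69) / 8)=-112961677 / 38044392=-2.97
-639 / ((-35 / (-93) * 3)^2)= -614079 / 1225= -501.29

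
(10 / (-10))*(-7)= 7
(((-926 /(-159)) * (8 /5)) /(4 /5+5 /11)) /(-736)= -0.01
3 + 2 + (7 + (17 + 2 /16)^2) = 19537 /64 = 305.27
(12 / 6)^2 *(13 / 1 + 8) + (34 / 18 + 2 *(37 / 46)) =18112 / 207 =87.50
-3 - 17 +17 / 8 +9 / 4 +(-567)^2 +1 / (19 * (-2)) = 48863949 / 152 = 321473.35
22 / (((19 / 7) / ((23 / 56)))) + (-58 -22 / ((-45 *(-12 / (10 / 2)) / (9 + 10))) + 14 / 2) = -105763 / 2052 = -51.54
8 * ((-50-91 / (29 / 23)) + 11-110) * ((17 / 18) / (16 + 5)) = -145384 / 1827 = -79.58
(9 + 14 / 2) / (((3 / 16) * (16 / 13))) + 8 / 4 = 214 / 3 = 71.33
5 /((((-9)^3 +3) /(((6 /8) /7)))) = -5 /6776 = -0.00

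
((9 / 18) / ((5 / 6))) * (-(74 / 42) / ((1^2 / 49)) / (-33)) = 259 / 165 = 1.57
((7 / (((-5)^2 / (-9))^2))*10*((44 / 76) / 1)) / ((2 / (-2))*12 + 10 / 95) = -6237 / 14125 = -0.44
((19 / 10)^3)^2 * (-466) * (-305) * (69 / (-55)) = -46137754359057 / 5500000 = -8388682.61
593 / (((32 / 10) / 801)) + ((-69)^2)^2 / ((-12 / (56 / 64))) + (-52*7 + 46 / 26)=-625970935 / 416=-1504737.82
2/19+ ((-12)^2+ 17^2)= 8229/19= 433.11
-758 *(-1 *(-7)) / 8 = -2653 / 4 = -663.25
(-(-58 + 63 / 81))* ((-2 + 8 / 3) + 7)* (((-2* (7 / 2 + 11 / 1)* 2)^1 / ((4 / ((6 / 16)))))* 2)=-343505 / 72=-4770.90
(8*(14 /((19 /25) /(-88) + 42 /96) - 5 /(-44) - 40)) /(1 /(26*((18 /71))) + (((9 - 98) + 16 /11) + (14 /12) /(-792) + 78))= 2251211040 /365070971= 6.17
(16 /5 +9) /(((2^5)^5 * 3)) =61 /503316480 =0.00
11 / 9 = 1.22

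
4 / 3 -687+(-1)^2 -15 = -2099 / 3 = -699.67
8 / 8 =1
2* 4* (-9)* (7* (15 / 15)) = -504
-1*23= -23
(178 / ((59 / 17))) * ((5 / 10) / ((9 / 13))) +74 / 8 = 98323 / 2124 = 46.29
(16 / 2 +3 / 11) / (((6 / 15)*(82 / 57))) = 25935 / 1804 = 14.38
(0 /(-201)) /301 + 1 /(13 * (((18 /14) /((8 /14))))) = 0.03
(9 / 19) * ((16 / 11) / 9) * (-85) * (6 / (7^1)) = -8160 / 1463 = -5.58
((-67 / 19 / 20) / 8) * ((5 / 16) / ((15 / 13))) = -871 / 145920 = -0.01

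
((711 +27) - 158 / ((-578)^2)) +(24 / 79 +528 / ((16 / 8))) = 13226713403 / 13196318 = 1002.30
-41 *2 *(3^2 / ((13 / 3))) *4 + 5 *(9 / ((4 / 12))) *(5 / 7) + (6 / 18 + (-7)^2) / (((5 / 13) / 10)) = 190517 / 273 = 697.86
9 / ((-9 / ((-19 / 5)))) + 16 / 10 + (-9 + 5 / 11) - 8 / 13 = -2689 / 715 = -3.76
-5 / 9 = -0.56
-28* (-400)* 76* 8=6809600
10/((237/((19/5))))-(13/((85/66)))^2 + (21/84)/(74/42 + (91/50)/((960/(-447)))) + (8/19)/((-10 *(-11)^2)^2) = -14849167039001123296/146358509721186675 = -101.46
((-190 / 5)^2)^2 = 2085136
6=6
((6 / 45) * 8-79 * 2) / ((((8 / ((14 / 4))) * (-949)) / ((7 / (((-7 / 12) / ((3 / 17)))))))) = -0.15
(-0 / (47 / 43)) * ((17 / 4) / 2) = 0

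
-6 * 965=-5790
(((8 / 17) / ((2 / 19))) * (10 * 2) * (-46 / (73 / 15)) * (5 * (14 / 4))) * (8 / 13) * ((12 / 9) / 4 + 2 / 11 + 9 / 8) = -2649094000 / 177463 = -14927.58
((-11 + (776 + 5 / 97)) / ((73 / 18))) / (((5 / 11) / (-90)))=-37351.28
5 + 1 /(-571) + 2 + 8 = 8564 /571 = 15.00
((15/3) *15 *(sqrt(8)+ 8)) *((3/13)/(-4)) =-450/13- 225 *sqrt(2)/26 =-46.85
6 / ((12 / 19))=19 / 2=9.50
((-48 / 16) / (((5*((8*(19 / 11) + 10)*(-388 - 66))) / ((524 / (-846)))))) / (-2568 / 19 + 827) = -19 / 382483650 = -0.00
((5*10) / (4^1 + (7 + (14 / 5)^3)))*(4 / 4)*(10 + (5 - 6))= 18750 / 1373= 13.66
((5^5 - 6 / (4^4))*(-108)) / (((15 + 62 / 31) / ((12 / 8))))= -32399757 / 1088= -29779.19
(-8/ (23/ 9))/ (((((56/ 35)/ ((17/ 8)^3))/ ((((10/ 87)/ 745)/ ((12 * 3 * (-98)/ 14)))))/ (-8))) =-24565/ 267141504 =-0.00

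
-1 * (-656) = 656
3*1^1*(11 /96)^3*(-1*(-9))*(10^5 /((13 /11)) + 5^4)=1474914375 /425984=3462.37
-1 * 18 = -18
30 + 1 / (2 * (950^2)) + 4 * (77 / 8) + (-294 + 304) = 141692501 / 1805000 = 78.50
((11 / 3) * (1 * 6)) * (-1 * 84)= -1848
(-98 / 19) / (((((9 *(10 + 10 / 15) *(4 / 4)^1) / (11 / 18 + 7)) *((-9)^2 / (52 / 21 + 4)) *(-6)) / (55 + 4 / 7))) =905981 / 2991816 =0.30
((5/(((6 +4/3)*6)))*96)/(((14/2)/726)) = 7920/7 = 1131.43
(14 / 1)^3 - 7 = 2737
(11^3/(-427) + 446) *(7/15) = 63037/305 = 206.68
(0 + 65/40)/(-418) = -13/3344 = -0.00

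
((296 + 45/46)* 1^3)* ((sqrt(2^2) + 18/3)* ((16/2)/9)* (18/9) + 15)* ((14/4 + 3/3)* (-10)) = -17964215/46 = -390526.41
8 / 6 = 4 / 3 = 1.33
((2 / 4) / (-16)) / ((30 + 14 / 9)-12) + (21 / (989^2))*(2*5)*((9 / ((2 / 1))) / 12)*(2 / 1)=-7916049 / 5508777472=-0.00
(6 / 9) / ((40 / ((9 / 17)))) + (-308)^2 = 32253763 / 340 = 94864.01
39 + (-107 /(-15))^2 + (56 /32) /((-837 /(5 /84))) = 90279811 /1004400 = 89.88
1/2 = 0.50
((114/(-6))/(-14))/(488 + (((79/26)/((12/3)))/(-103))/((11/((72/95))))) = 0.00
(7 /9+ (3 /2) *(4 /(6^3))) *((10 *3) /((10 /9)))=87 /4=21.75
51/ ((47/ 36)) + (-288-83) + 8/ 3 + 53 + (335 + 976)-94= 940.73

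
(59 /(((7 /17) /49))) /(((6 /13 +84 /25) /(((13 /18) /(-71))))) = -29663725 /1587276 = -18.69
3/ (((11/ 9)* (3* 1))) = 9/ 11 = 0.82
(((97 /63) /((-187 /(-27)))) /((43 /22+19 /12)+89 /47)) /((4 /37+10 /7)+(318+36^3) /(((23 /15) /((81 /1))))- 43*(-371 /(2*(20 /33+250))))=2310133926960 /140060311998327974597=0.00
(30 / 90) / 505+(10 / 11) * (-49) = -742339 / 16665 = -44.54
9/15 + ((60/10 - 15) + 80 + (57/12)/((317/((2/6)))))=1361927/19020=71.60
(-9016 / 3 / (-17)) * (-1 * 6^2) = -108192 / 17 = -6364.24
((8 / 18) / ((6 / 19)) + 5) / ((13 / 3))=173 / 117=1.48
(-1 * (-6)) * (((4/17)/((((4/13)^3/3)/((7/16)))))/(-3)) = -46137/2176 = -21.20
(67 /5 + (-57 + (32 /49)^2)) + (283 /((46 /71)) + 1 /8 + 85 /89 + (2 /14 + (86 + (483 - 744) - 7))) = 41845744607 /196593880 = 212.85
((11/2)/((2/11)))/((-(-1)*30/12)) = 121/10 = 12.10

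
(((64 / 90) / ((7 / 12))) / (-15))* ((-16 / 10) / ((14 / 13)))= 6656 / 55125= 0.12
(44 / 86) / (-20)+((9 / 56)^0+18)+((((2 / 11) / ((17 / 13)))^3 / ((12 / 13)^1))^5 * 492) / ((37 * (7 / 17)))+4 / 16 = 243956068247957016490518559835709926633933 / 12689906169066065923918641057657300331260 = 19.22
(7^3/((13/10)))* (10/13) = 34300/169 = 202.96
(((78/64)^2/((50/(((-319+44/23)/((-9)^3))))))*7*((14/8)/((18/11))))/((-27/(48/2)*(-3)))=221442221/7726233600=0.03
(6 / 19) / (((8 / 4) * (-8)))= -0.02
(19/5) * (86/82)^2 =35131/8405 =4.18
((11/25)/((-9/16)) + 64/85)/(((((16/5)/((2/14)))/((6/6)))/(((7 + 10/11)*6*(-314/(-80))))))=-4553/18700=-0.24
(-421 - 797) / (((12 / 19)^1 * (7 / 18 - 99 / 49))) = 1182.03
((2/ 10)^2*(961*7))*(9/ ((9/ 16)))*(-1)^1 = -4305.28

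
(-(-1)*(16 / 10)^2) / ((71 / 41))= 2624 / 1775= 1.48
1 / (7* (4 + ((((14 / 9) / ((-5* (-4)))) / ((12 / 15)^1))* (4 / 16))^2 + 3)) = 82944 / 4064599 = 0.02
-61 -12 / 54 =-551 / 9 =-61.22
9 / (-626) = -9 / 626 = -0.01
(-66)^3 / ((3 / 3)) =-287496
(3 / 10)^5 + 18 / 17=1804131 / 1700000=1.06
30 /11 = 2.73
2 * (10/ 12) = 5/ 3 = 1.67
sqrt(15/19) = sqrt(285)/19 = 0.89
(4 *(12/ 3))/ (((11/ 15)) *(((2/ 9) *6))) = 180/ 11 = 16.36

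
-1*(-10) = 10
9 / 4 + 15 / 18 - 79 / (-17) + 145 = 31157 / 204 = 152.73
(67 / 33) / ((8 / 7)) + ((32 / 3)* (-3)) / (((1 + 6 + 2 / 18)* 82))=18635 / 10824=1.72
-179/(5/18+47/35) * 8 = -902160/1021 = -883.60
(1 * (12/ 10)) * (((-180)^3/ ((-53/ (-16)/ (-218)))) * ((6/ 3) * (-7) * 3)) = -19344105781.13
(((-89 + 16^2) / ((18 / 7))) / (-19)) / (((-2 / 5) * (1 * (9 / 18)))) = 5845 / 342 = 17.09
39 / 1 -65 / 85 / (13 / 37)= 626 / 17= 36.82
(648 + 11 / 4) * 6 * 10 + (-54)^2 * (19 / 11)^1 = 44081.73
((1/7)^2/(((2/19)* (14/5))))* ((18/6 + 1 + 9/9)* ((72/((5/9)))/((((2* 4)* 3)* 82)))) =2565/112504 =0.02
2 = 2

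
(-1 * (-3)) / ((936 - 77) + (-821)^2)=3 / 674900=0.00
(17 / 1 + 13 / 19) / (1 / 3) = 1008 / 19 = 53.05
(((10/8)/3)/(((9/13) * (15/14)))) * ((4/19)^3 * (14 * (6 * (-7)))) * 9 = -570752/20577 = -27.74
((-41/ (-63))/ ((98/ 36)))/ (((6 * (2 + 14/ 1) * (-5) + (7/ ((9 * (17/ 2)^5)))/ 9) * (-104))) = 4715345097/ 984619256298496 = 0.00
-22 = -22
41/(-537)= -41/537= -0.08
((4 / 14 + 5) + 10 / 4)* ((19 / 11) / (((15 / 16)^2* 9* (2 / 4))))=530176 / 155925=3.40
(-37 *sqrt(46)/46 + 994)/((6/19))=9443/3 - 703 *sqrt(46)/276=3130.39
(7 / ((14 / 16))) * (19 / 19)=8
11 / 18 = 0.61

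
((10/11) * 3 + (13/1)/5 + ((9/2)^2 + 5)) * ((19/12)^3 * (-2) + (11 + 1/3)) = 19730291/190080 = 103.80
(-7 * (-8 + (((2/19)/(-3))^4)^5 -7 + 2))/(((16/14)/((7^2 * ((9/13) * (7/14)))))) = 4091029638006303901074741559944584540237/3029130186871250979554623765984248912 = 1350.56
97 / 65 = 1.49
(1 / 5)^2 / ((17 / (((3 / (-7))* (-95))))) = 57 / 595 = 0.10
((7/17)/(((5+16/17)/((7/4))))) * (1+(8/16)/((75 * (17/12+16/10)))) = 44443/365620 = 0.12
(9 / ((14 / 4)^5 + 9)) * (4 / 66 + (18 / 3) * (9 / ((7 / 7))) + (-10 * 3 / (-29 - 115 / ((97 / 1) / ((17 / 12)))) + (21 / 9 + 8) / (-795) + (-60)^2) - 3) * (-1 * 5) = -109488083762368 / 355909574735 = -307.63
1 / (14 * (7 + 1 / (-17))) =17 / 1652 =0.01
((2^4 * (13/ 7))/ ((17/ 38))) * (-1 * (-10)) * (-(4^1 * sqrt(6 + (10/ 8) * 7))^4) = -4402211840/ 119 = -36993376.81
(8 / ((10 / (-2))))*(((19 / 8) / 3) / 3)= -0.42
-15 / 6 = -5 / 2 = -2.50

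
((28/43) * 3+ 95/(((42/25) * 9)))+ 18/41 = 5781529/666414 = 8.68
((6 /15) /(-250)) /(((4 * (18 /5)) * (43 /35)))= -7 /77400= -0.00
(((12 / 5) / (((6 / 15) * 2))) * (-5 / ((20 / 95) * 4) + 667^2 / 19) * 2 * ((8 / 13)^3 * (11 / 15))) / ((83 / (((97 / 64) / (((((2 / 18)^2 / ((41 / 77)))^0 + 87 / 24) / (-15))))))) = -182237257752 / 128192753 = -1421.59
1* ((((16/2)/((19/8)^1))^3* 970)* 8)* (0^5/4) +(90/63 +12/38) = 232/133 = 1.74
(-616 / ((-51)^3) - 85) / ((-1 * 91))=11274719 / 12071241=0.93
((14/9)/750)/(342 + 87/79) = 553/91479375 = 0.00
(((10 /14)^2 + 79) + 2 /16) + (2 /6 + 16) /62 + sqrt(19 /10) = sqrt(190) /10 + 2912785 /36456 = 81.28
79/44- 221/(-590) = 28167/12980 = 2.17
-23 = -23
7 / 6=1.17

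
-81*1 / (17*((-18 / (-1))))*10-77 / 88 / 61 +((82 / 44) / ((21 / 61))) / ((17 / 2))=-3879761 / 1916376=-2.02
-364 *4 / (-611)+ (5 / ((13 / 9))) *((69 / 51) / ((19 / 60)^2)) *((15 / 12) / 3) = 81902972 / 3749707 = 21.84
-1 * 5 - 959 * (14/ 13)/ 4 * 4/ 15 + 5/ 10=-28607/ 390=-73.35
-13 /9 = -1.44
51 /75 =17 /25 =0.68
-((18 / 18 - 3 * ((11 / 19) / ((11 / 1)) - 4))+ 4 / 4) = -263 / 19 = -13.84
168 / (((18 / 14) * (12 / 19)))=1862 / 9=206.89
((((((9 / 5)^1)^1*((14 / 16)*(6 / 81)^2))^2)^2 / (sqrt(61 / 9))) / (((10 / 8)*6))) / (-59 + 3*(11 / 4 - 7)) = -343*sqrt(61) / 672874057631250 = -0.00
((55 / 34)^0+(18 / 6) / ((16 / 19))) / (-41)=-73 / 656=-0.11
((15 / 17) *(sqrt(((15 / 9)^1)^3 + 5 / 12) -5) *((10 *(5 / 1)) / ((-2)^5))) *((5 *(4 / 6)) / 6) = 2.11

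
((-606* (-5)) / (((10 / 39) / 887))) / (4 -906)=-10481679 / 902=-11620.49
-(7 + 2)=-9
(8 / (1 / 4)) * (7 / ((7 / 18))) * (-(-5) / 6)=480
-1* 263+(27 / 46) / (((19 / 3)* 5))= -1149229 / 4370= -262.98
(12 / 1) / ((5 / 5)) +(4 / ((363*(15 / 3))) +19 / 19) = 23599 / 1815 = 13.00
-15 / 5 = -3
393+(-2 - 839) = -448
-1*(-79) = 79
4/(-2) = -2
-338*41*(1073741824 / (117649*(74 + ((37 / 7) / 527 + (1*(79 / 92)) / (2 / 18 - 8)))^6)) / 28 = -6189865085859916822236864144924586364231414739632128 / 223221130511668404942933525353772804922277826956637120943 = -0.00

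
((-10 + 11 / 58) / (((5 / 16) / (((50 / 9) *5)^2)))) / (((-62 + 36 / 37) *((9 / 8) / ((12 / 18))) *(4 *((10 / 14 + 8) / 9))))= 29474200000 / 485319843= 60.73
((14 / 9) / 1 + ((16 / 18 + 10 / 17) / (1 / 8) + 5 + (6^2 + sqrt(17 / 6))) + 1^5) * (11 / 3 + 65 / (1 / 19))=1858 * sqrt(102) / 9 + 10493984 / 153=70673.12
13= 13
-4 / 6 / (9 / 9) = -2 / 3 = -0.67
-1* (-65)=65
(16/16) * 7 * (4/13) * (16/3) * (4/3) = 1792/117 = 15.32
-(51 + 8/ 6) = -157/ 3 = -52.33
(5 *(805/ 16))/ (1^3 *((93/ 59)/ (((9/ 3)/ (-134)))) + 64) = -39.27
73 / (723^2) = 73 / 522729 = 0.00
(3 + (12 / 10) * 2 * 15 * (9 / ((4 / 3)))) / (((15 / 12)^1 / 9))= 8856 / 5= 1771.20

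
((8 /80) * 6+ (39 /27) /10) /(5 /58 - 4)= -1943 /10215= -0.19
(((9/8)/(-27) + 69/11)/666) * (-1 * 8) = -1645/21978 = -0.07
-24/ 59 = -0.41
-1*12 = -12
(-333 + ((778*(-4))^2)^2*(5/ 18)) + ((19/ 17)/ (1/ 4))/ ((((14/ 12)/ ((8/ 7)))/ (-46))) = 195318492352119947/ 7497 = 26052886801669.99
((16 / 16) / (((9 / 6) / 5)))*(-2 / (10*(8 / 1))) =-1 / 12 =-0.08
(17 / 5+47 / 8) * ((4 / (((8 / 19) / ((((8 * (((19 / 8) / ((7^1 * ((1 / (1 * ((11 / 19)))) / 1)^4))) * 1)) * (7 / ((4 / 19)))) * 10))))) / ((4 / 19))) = 5431811 / 128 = 42436.02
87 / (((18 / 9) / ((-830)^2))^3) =3555476560387875000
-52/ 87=-0.60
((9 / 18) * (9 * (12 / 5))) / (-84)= -0.13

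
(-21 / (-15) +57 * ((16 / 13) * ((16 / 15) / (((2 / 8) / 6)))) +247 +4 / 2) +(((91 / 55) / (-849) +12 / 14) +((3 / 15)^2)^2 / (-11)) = 1087378348366 / 531155625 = 2047.19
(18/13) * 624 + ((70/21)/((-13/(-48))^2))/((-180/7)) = 437152/507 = 862.23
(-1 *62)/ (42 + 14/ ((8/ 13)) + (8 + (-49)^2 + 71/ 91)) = -22568/ 900729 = -0.03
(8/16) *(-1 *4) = -2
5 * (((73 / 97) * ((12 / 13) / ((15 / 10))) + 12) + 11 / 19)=1562375 / 23959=65.21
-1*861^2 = -741321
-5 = -5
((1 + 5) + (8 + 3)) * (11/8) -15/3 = 147/8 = 18.38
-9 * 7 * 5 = -315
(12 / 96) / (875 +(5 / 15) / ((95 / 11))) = 285 / 1995088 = 0.00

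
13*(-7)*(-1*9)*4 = 3276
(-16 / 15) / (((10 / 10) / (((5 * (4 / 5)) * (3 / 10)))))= -32 / 25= -1.28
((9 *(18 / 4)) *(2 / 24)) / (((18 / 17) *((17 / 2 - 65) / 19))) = -969 / 904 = -1.07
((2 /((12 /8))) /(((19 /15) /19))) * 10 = 200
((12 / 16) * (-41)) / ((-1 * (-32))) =-123 / 128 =-0.96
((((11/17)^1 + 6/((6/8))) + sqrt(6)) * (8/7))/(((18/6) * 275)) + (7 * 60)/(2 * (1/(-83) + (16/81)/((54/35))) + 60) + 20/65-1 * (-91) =8 * sqrt(6)/5775 + 32656540858649/332237659325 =98.30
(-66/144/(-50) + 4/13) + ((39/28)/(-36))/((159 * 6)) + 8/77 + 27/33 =1419706819/1145944800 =1.24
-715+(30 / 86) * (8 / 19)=-584035 / 817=-714.85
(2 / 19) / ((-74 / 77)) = -77 / 703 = -0.11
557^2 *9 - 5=2792236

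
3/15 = 0.20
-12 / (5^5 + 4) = -4 / 1043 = -0.00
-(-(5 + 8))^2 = -169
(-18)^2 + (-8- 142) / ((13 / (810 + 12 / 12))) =-117438 / 13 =-9033.69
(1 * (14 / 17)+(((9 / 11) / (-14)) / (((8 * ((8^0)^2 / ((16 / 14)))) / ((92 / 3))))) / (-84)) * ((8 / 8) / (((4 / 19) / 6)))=6043995 / 256564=23.56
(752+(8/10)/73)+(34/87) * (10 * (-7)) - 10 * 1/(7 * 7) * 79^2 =-854270558/1555995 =-549.02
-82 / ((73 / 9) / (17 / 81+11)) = -74456 / 657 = -113.33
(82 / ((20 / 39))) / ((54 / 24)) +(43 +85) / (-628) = 166882 / 2355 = 70.86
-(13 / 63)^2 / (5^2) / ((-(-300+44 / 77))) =-169 / 29710800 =-0.00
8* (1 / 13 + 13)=1360 / 13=104.62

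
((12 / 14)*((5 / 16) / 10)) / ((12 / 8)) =1 / 56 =0.02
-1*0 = 0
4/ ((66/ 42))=28/ 11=2.55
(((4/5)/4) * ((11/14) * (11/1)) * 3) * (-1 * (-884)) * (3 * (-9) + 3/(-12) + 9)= -5856279/70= -83661.13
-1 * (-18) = 18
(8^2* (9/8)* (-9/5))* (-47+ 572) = -68040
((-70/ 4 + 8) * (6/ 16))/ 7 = -57/ 112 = -0.51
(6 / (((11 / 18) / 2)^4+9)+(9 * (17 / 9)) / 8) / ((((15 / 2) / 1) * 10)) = 337851713 / 9078711000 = 0.04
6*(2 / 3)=4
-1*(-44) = 44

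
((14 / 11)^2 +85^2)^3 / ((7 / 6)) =4011557185131122766 / 12400927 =323488492846.63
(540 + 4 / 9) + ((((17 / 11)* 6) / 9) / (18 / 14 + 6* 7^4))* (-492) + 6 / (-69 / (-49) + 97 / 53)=7588734591413 / 13994589015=542.26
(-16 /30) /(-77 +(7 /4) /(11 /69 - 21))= 0.01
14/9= 1.56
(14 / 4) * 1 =7 / 2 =3.50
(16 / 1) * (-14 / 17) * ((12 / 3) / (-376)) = 112 / 799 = 0.14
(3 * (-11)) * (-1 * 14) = 462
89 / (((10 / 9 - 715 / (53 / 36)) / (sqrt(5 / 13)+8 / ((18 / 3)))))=-28302 / 115565 - 42453 * sqrt(65) / 3004690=-0.36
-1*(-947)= 947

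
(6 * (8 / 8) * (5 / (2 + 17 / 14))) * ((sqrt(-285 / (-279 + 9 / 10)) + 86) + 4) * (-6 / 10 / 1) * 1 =-504 - 28 * sqrt(3914) / 309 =-509.67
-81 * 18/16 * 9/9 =-729/8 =-91.12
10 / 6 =5 / 3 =1.67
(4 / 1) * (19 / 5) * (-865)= -13148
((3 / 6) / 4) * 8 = 1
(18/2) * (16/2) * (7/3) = 168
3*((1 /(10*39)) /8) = 1 /1040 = 0.00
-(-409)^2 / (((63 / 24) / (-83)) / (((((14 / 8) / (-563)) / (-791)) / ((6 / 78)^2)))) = 4692901174 / 1335999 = 3512.65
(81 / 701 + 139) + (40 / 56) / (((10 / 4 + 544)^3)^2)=1163892056929643566969680 / 8366369277150124490243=139.12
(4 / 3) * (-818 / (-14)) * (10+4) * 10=32720 / 3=10906.67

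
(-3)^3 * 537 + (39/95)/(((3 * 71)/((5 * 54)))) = -19558449/1349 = -14498.48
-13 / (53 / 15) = -195 / 53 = -3.68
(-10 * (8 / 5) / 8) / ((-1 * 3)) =2 / 3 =0.67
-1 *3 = -3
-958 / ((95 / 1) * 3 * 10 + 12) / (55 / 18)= -958 / 8745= -0.11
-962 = -962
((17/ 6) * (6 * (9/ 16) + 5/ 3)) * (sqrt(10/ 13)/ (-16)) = -2057 * sqrt(130)/ 29952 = -0.78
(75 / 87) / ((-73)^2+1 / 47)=0.00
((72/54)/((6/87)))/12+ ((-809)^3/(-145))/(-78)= -794185361/16965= -46813.17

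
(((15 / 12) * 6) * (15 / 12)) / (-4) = -75 / 32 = -2.34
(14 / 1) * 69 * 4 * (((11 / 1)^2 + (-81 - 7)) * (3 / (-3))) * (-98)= 12496176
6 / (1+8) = 0.67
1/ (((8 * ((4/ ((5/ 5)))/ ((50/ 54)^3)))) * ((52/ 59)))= 921875/ 32752512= 0.03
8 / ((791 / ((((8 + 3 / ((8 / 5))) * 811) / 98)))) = 64069 / 77518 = 0.83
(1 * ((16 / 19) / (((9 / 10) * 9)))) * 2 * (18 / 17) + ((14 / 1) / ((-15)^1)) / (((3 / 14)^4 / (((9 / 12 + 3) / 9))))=-43377448 / 235467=-184.22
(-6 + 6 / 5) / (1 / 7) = -168 / 5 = -33.60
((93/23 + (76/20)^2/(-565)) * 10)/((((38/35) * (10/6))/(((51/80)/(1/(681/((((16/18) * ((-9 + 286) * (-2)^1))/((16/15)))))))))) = -1428056859033/68392685000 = -20.88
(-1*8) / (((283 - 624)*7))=8 / 2387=0.00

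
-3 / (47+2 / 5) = -5 / 79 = -0.06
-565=-565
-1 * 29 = -29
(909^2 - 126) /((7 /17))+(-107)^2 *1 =14124778 /7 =2017825.43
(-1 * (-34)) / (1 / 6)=204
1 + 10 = 11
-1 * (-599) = 599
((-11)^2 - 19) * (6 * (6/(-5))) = -3672/5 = -734.40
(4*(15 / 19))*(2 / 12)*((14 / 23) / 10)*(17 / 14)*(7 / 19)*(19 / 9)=119 / 3933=0.03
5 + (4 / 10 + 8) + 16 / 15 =217 / 15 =14.47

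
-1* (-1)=1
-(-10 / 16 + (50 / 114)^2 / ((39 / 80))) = 233555 / 1013688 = 0.23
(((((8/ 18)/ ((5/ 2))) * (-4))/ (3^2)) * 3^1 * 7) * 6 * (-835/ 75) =74816/ 675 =110.84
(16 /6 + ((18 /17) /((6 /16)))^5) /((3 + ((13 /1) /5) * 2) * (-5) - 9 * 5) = -2.12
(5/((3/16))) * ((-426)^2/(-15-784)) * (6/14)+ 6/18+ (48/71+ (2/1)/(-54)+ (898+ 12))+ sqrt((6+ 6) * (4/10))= -18063913298/10721781+ 2 * sqrt(30)/5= -1682.60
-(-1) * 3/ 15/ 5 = 1/ 25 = 0.04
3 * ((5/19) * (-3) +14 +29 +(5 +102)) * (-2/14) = -1215/19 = -63.95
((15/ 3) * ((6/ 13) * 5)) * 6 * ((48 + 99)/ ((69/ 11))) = 485100/ 299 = 1622.41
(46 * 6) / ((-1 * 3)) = -92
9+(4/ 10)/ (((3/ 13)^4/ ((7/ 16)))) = 229087/ 3240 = 70.71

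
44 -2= 42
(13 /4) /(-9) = -13 /36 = -0.36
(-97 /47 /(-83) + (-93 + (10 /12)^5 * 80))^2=13298040702071161 /3594383724996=3699.67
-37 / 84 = -0.44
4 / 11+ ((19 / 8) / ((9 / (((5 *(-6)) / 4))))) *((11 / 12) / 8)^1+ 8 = 412441 / 50688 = 8.14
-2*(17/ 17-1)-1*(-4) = 4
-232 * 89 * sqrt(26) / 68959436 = -5162 * sqrt(26) / 17239859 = -0.00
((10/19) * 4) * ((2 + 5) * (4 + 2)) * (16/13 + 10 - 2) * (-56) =-11289600/247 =-45706.88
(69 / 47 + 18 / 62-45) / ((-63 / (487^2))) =4980786169 / 30597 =162786.75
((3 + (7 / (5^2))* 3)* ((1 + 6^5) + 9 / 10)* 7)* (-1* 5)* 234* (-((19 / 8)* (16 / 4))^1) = 58095312912 / 25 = 2323812516.48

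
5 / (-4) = -5 / 4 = -1.25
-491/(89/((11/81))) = -5401/7209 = -0.75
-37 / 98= -0.38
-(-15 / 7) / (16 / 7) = 15 / 16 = 0.94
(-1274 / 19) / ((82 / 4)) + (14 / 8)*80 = 106512 / 779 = 136.73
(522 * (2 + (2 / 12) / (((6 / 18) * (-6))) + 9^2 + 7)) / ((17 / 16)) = 750984 / 17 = 44175.53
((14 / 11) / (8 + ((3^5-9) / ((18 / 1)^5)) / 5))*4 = 0.64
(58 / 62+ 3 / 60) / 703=611 / 435860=0.00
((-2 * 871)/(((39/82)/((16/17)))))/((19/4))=-703232/969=-725.73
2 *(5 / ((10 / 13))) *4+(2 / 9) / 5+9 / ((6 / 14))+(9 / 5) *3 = 706 / 9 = 78.44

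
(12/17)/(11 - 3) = 0.09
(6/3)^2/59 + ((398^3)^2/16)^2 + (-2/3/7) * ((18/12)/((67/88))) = 1707582730412208505353024400913020/27671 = 61710192273940533603882200000.00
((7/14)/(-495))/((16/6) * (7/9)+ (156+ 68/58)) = -87/13715900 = -0.00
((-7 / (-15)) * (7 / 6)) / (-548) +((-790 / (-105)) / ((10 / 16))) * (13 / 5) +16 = 47.30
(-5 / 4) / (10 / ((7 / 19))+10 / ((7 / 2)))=-0.04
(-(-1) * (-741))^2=549081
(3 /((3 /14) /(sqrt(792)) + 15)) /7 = 110880 /3880799 - 12 * sqrt(22) /3880799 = 0.03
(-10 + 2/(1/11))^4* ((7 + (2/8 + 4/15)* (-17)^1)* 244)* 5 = -45114624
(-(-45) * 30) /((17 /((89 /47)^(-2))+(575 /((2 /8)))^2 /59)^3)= 0.00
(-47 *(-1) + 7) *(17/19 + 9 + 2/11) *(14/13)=122472/209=585.99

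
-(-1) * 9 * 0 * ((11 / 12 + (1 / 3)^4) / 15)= 0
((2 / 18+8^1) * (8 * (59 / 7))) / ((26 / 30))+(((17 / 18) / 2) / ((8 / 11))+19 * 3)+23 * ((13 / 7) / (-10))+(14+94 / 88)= 1008299287 / 1441440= 699.51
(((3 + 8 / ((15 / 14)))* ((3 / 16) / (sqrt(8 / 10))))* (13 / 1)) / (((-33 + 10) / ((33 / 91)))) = -5181* sqrt(5) / 25760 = -0.45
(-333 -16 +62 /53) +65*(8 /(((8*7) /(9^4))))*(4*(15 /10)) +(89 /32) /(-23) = 99718270181 /273056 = 365193.48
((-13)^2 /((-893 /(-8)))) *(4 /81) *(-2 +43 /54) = -175760 /1952991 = -0.09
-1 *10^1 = -10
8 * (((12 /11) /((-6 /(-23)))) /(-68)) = -92 /187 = -0.49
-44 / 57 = -0.77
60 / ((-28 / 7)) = -15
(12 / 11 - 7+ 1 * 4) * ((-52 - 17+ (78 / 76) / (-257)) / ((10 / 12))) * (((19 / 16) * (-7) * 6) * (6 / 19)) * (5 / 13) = -243152847 / 253916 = -957.61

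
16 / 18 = 8 / 9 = 0.89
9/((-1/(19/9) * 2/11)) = -209/2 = -104.50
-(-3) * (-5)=-15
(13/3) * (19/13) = 19/3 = 6.33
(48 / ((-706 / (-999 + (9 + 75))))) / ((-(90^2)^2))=-61 / 64334250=-0.00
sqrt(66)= 8.12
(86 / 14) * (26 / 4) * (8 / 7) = 2236 / 49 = 45.63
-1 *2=-2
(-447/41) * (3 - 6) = 32.71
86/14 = 43/7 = 6.14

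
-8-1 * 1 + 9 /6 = -15 /2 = -7.50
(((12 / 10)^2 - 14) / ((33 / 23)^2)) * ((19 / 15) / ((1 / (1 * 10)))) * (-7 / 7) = 6312028 / 81675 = 77.28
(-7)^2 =49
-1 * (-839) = 839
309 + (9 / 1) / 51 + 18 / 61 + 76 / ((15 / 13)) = 5838386 / 15555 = 375.34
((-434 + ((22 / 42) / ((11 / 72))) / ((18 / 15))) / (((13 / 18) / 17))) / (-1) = 923508 / 91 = 10148.44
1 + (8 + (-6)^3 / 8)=-18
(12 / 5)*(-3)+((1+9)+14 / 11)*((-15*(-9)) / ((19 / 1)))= 72.90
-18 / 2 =-9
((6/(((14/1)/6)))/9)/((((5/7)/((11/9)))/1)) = 22/45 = 0.49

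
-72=-72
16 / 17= 0.94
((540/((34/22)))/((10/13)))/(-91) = -594/119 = -4.99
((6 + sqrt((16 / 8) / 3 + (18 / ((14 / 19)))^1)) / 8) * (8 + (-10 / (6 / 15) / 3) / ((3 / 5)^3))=-2477 / 108 - 2477 * sqrt(11067) / 13608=-42.08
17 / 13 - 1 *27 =-334 / 13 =-25.69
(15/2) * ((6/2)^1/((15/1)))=3/2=1.50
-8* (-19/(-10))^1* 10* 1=-152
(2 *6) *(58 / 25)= 696 / 25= 27.84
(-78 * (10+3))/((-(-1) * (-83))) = 12.22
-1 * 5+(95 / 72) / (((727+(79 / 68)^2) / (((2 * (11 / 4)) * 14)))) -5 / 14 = -316304585 / 60622002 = -5.22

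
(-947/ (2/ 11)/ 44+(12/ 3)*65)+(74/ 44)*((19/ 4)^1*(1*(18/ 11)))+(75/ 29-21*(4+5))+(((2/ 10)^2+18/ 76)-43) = -992593007/ 13334200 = -74.44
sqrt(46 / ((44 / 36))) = 3 * sqrt(506) / 11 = 6.13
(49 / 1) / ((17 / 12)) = 34.59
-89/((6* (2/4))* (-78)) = 89/234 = 0.38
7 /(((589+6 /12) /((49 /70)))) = 0.01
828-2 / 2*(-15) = 843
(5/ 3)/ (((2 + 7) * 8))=5/ 216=0.02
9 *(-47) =-423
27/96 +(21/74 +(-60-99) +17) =-167459/1184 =-141.43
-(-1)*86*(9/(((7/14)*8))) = 387/2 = 193.50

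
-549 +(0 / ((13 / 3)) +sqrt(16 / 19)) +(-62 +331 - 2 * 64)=-408 +4 * sqrt(19) / 19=-407.08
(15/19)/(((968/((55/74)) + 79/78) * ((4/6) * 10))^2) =205335/19638430822636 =0.00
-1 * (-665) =665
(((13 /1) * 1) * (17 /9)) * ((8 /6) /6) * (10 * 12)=17680 /27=654.81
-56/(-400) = 7/50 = 0.14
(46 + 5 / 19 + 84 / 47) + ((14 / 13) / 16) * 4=1121885 / 23218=48.32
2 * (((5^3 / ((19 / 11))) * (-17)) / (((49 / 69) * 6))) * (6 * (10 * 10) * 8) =-2580600000 / 931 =-2771858.22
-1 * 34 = -34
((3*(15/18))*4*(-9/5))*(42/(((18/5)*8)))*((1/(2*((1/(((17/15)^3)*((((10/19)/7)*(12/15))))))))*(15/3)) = -5.75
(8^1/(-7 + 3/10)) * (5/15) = -80/201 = -0.40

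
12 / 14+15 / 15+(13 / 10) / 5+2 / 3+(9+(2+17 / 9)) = 49369 / 3150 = 15.67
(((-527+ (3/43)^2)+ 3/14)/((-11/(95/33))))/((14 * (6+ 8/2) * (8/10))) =117767605/95674656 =1.23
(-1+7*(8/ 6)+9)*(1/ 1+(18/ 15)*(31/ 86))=24.83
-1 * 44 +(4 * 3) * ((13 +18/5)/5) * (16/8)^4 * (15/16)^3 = 30799/64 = 481.23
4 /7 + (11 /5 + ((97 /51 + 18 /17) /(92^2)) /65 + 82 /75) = 3795339061 /982035600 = 3.86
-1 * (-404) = 404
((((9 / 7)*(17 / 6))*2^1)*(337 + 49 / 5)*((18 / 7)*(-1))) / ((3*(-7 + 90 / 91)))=6897852 / 19145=360.30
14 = 14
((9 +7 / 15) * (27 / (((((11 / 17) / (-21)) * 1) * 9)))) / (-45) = 16898 / 825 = 20.48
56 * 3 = 168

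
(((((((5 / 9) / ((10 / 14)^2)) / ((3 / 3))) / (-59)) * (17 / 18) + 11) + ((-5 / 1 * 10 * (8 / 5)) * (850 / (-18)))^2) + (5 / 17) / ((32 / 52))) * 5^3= 386489643695425 / 216648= 1783952049.85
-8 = -8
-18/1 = -18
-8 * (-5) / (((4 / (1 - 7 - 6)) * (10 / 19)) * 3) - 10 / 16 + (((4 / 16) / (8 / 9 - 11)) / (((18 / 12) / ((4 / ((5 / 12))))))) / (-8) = -278843 / 3640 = -76.61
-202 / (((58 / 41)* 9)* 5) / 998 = -4141 / 1302390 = -0.00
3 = 3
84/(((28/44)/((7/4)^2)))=1617/4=404.25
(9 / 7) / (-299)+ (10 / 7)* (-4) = -5.72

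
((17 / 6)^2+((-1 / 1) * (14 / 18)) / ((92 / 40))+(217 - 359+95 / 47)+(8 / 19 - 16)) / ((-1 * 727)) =109334233 / 537546708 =0.20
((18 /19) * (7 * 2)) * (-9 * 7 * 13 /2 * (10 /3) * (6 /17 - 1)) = 3783780 /323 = 11714.49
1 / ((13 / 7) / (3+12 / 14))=27 / 13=2.08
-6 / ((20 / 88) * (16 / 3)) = -99 / 20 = -4.95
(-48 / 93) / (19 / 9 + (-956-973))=0.00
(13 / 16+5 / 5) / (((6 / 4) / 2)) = 29 / 12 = 2.42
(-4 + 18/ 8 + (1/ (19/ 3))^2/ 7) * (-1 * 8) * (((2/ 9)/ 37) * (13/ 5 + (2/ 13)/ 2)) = 4095496/ 18232305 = 0.22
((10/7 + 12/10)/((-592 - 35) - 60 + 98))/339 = -92/6988485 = -0.00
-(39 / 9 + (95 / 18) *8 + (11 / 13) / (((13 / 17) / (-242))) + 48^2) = -2082.78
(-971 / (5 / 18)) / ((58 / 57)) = -498123 / 145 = -3435.33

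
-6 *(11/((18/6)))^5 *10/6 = -1610510/243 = -6627.61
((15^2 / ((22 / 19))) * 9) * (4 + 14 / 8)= 10055.97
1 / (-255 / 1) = -1 / 255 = -0.00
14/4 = 7/2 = 3.50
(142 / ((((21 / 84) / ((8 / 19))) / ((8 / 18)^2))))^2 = 5285871616 / 2368521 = 2231.72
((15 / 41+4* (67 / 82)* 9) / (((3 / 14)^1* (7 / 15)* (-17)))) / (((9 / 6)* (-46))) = 4070 / 16031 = 0.25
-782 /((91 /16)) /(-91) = 12512 /8281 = 1.51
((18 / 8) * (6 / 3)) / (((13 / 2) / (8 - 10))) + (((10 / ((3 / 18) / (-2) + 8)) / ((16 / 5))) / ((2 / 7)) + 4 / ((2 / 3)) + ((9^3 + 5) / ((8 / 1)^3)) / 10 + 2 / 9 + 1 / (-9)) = 35576161 / 5690880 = 6.25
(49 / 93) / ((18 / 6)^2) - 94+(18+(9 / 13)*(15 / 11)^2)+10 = -85123664 / 1316601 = -64.65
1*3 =3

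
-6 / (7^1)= -6 / 7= -0.86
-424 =-424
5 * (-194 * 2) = -1940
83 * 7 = 581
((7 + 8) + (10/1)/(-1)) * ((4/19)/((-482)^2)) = 0.00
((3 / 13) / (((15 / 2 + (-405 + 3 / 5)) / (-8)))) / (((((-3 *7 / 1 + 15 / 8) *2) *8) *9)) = -40 / 23683023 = -0.00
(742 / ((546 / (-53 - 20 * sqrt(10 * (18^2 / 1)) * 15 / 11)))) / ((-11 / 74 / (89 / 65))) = 18500074 / 27885 +125660880 * sqrt(10) / 20449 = 20095.91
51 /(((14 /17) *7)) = 867 /98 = 8.85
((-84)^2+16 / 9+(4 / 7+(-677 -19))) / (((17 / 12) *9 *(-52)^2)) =100207 / 542997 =0.18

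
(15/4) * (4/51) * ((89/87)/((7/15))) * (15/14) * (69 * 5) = 11514375/48314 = 238.32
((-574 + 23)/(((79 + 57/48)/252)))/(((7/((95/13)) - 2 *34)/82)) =5768837760/2723809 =2117.93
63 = 63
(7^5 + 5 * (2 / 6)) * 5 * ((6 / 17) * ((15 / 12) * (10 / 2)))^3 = 17727890625 / 19652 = 902090.91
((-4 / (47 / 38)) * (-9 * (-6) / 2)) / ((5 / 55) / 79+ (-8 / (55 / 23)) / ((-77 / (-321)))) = 1373054760 / 219286537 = 6.26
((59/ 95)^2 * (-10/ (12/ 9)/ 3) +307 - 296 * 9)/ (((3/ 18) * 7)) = -25536753/ 12635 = -2021.11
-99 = -99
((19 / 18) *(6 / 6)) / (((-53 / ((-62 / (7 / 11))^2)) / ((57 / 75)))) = -83954882 / 584325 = -143.68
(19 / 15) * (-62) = -1178 / 15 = -78.53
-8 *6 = -48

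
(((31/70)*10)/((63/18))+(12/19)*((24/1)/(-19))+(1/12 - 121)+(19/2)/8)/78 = -101261723/66227616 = -1.53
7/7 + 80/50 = 13/5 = 2.60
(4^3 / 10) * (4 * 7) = 896 / 5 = 179.20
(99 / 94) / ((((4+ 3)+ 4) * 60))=3 / 1880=0.00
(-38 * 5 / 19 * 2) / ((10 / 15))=-30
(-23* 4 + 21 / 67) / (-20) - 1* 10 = -7257 / 1340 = -5.42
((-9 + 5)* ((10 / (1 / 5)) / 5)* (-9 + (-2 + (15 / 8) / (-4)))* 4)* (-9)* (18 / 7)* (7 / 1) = -297270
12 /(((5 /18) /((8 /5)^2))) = 13824 /125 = 110.59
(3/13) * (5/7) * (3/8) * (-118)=-2655/364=-7.29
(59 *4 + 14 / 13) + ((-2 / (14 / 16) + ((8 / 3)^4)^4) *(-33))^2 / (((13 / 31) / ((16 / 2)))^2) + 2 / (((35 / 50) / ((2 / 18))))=28891100972867041017459025604849789950 / 1704984464875788369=16945081652091074769.35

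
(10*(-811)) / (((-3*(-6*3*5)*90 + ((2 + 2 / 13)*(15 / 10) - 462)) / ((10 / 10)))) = -52715 / 154968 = -0.34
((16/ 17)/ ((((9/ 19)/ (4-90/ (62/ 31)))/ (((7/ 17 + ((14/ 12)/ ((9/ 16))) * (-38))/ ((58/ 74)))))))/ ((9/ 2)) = 33192105632/ 18329247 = 1810.88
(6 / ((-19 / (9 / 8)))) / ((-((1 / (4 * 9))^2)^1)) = 8748 / 19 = 460.42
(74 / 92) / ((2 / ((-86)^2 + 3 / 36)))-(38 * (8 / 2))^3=-3873752171 / 1104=-3508833.49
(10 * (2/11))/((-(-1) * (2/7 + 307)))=140/23661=0.01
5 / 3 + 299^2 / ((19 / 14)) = 3754937 / 57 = 65876.09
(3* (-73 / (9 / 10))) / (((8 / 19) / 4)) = -6935 / 3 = -2311.67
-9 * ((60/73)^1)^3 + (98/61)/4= -218106167/47460074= -4.60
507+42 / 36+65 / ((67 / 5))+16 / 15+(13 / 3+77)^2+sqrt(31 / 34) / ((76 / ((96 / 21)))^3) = 256 * sqrt(1054) / 39994829+42989047 / 6030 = 7129.20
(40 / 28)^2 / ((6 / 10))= 3.40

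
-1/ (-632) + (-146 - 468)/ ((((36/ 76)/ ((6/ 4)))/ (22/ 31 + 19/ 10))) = -1491170987/ 293880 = -5074.08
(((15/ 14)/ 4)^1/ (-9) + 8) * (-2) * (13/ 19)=-17407/ 1596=-10.91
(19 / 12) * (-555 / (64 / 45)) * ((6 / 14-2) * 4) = 1739925 / 448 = 3883.76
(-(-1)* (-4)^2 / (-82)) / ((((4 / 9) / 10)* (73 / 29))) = -5220 / 2993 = -1.74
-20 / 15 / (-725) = 4 / 2175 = 0.00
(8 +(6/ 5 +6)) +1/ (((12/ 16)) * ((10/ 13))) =254/ 15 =16.93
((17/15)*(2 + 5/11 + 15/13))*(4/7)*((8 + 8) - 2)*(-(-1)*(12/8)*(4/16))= 8772/715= 12.27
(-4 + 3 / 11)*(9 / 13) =-369 / 143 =-2.58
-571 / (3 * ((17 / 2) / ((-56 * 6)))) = 127904 / 17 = 7523.76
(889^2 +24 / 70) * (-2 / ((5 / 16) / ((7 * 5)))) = -885159904 / 5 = -177031980.80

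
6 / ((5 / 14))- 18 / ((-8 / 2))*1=213 / 10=21.30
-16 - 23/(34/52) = -870/17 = -51.18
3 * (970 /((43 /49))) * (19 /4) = 1354605 /86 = 15751.22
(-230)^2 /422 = 125.36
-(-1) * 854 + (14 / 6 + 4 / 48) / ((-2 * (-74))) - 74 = 1385309 / 1776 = 780.02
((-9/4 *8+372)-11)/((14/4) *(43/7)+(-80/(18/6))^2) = 6174/13187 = 0.47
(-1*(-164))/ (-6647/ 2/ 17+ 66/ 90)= -4920/ 5843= -0.84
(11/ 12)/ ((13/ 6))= 11/ 26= 0.42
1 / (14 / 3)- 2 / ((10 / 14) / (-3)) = 603 / 70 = 8.61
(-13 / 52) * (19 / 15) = -19 / 60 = -0.32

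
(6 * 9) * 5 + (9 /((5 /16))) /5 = 6894 /25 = 275.76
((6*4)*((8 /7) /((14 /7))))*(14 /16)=12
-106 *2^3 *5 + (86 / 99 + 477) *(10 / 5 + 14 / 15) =-383164 / 135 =-2838.25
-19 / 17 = -1.12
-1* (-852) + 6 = 858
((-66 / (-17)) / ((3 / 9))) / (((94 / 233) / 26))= 599742 / 799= 750.62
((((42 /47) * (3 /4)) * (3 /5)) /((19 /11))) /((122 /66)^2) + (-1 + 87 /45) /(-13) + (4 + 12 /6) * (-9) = -13996805371 /259182534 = -54.00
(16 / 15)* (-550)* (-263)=462880 / 3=154293.33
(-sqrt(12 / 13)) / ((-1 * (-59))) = -2 * sqrt(39) / 767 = -0.02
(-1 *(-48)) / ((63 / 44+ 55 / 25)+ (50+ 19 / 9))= 95040 / 110371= 0.86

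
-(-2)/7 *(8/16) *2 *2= 4/7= 0.57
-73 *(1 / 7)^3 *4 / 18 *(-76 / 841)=11096 / 2596167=0.00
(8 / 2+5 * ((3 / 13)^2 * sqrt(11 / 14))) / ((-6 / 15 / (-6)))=675 * sqrt(154) / 2366+60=63.54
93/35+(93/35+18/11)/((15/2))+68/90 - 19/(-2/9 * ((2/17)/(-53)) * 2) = -2668727731/138600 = -19254.89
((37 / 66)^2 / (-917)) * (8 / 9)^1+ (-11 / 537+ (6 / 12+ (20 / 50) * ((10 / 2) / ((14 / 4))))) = 1.05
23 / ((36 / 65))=41.53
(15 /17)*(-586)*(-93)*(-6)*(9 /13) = -44143380 /221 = -199743.80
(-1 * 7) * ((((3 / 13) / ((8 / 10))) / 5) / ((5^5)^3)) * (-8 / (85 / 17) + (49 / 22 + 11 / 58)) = -27363 / 2531127929687500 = -0.00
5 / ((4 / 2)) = 5 / 2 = 2.50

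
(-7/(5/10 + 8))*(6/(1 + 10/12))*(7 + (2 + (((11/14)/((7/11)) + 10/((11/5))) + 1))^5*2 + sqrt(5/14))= -683714405159804303217/2430621796597918 - 36*sqrt(70)/187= -281293.59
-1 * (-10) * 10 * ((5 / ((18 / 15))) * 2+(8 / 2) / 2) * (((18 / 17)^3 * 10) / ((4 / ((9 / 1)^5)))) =889632234000 / 4913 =181077189.90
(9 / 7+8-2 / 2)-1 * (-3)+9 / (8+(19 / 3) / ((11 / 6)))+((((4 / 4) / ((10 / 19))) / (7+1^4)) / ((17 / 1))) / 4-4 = 307493 / 38080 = 8.07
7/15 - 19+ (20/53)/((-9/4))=-44602/2385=-18.70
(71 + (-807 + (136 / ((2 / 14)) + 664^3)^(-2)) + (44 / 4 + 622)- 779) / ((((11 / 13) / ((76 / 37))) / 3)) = -56014194341953351549851 / 8720586989901116528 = -6423.21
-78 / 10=-39 / 5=-7.80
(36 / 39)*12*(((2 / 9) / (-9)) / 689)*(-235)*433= 3256160 / 80613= 40.39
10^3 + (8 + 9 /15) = 5043 /5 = 1008.60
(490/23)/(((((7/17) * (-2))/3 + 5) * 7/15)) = 9.66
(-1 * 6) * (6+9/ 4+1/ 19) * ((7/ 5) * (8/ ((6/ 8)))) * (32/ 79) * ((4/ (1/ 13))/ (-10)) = 58799104/ 37525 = 1566.93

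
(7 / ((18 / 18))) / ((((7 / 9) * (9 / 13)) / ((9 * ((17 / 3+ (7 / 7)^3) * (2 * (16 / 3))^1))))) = 8320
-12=-12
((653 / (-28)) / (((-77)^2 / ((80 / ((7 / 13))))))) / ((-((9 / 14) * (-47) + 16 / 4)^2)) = 679120 / 798571081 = 0.00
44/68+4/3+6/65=6871/3315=2.07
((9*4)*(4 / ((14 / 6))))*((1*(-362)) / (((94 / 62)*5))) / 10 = -2423952 / 8225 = -294.71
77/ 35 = 11/ 5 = 2.20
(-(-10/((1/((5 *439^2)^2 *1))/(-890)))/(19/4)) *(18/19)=-595004969132820000/361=-1648213210894238.23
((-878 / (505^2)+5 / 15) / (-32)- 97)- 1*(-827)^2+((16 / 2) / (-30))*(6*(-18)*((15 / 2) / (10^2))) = -16746545512807 / 24482400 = -684023.85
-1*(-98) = 98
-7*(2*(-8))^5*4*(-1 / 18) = -14680064 / 9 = -1631118.22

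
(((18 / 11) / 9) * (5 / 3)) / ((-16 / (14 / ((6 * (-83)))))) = 35 / 65736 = 0.00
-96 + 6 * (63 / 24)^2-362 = -13333 / 32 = -416.66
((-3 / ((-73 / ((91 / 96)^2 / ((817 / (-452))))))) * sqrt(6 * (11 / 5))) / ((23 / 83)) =-77667499 * sqrt(330) / 5267493120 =-0.27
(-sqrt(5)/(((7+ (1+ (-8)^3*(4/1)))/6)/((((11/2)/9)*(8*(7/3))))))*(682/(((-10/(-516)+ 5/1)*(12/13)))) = 2096809*sqrt(5)/424575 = 11.04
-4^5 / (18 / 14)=-7168 / 9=-796.44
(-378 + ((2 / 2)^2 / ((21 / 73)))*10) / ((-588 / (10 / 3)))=18020 / 9261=1.95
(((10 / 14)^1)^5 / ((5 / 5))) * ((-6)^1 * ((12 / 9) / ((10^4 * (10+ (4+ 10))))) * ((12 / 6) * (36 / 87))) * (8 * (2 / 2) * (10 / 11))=-200 / 5361433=-0.00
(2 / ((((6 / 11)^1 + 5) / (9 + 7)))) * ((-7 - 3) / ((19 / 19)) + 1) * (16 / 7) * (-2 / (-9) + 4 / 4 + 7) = -416768 / 427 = -976.04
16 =16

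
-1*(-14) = 14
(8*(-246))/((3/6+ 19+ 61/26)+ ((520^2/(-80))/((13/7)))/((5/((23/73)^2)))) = 8521071/61862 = 137.74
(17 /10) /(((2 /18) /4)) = 306 /5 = 61.20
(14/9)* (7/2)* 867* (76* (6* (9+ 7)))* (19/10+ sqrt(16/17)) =8103424* sqrt(17)+ 327175744/5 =98846421.88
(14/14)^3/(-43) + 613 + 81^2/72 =242211/344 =704.10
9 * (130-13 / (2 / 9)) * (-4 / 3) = -858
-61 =-61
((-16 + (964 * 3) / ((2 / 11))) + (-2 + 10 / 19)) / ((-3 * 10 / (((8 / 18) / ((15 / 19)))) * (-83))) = 603764 / 168075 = 3.59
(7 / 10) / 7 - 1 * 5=-49 / 10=-4.90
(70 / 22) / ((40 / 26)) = 2.07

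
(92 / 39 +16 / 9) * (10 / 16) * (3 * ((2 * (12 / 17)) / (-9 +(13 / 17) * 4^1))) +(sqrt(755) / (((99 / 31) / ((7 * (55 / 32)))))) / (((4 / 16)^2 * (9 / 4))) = -2420 / 1313 +2170 * sqrt(755) / 81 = 734.28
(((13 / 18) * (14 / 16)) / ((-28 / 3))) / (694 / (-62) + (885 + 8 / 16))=-403 / 5203872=-0.00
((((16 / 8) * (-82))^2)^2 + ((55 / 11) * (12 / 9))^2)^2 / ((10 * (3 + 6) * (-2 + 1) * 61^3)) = -21193655026756208768 / 827345745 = -25616442889.61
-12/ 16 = -3/ 4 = -0.75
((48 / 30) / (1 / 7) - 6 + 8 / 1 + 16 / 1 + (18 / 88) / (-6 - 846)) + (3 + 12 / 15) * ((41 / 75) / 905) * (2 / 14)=29.20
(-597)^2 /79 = 356409 /79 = 4511.51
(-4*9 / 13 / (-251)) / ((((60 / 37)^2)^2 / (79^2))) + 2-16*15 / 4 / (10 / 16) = -98723281199 / 1174680000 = -84.04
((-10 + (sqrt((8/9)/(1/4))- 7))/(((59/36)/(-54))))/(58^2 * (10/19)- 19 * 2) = 313956/971081- 24624 * sqrt(2)/971081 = 0.29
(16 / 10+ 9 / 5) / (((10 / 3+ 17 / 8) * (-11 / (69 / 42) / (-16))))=75072 / 50435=1.49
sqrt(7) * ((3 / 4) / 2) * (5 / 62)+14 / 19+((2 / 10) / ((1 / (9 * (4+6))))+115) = 15 * sqrt(7) / 496+2541 / 19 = 133.82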